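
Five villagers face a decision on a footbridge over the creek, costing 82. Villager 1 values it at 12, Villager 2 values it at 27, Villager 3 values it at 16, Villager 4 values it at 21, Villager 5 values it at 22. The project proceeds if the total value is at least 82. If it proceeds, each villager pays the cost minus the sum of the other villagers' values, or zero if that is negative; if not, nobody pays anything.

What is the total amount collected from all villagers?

22

Total value 98 ≥ cost 82, so it is built.
Villager 1: others sum to 86; max(0, 82 - 86) = 0.
Villager 2: others sum to 71; max(0, 82 - 71) = 11.
Villager 3: others sum to 82; max(0, 82 - 82) = 0.
Villager 4: others sum to 77; max(0, 82 - 77) = 5.
Villager 5: others sum to 76; max(0, 82 - 76) = 6.
Total collected = 0 + 11 + 0 + 5 + 6 = 22.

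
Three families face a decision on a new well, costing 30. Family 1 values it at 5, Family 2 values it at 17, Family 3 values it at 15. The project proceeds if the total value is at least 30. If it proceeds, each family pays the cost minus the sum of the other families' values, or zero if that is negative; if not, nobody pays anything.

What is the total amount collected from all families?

18

Total value 37 ≥ cost 30, so it is built.
Family 1: others sum to 32; max(0, 30 - 32) = 0.
Family 2: others sum to 20; max(0, 30 - 20) = 10.
Family 3: others sum to 22; max(0, 30 - 22) = 8.
Total collected = 0 + 10 + 8 = 18.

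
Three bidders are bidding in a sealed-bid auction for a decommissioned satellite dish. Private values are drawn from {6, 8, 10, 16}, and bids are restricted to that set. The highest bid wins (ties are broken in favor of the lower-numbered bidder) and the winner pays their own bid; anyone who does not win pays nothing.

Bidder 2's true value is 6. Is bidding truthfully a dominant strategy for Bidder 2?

Yes

Check each profile of the others' bids and compare truth against every alternative bid.
Others bid (6, 6): truth gives 0, best alternative gives -2.
Others bid (6, 8): truth gives 0, best alternative gives -2.
Others bid (6, 10): truth gives 0, best alternative gives 0.
Others bid (6, 16): truth gives 0, best alternative gives 0.
Others bid (8, 6): truth gives 0, best alternative gives 0.
Others bid (8, 8): truth gives 0, best alternative gives 0.
(Remaining 10 profiles checked similarly; truth is weakly best in each.)
In every case the truthful bid is at least as good as any alternative, so it is a dominant strategy.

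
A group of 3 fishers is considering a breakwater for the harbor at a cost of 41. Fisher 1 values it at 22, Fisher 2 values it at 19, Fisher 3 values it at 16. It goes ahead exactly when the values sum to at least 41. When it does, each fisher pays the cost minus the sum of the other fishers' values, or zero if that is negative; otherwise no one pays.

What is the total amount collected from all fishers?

Total value 57 ≥ cost 41, so it is built.
Fisher 1: others sum to 35; max(0, 41 - 35) = 6.
Fisher 2: others sum to 38; max(0, 41 - 38) = 3.
Fisher 3: others sum to 41; max(0, 41 - 41) = 0.
Total collected = 6 + 3 + 0 = 9.

9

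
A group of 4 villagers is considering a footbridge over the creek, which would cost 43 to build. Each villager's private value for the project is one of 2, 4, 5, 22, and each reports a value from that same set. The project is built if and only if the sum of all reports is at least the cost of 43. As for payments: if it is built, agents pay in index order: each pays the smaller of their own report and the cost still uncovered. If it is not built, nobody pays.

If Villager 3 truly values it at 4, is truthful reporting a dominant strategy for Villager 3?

No

Consider the case where Villager 1 reports 2, Villager 2 reports 22 and Villager 4 reports 22.
Truthful report 4: project built, pays 4, utility 4 - 4 = 0.
Report 2 instead: project built, pays 2, utility 4 - 2 = 2.
Since 2 > 0, reporting 2 is strictly better here, so truthful reporting is not dominant.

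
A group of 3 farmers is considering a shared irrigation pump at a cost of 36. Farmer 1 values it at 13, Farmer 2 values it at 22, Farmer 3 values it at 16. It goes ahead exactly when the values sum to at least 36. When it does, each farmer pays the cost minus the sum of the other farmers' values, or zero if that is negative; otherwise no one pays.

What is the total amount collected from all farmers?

Total value 51 ≥ cost 36, so it is built.
Farmer 1: others sum to 38; max(0, 36 - 38) = 0.
Farmer 2: others sum to 29; max(0, 36 - 29) = 7.
Farmer 3: others sum to 35; max(0, 36 - 35) = 1.
Total collected = 0 + 7 + 1 = 8.

8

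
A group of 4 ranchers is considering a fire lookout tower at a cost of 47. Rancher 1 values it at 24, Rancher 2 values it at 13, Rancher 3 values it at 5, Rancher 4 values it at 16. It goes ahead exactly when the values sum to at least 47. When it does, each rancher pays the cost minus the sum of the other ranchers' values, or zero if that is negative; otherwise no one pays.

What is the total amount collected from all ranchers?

Total value 58 ≥ cost 47, so it is built.
Rancher 1: others sum to 34; max(0, 47 - 34) = 13.
Rancher 2: others sum to 45; max(0, 47 - 45) = 2.
Rancher 3: others sum to 53; max(0, 47 - 53) = 0.
Rancher 4: others sum to 42; max(0, 47 - 42) = 5.
Total collected = 13 + 2 + 0 + 5 = 20.

20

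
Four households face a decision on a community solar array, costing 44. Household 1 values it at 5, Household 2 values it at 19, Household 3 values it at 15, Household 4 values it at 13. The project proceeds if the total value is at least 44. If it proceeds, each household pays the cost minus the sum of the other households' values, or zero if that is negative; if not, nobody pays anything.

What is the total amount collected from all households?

23

Total value 52 ≥ cost 44, so it is built.
Household 1: others sum to 47; max(0, 44 - 47) = 0.
Household 2: others sum to 33; max(0, 44 - 33) = 11.
Household 3: others sum to 37; max(0, 44 - 37) = 7.
Household 4: others sum to 39; max(0, 44 - 39) = 5.
Total collected = 0 + 11 + 7 + 5 = 23.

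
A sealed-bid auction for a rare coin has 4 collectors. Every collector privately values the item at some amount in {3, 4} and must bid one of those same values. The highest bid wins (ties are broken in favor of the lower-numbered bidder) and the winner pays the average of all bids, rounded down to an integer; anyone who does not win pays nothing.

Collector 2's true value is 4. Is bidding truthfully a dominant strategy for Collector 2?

Check each profile of the others' bids and compare truth against every alternative bid.
Others bid (3, 3, 3): truth gives 1, best alternative gives 0.
Others bid (3, 3, 4): truth gives 1, best alternative gives 0.
Others bid (3, 4, 3): truth gives 1, best alternative gives 0.
Others bid (3, 4, 4): truth gives 1, best alternative gives 0.
Others bid (4, 3, 3): truth gives 0, best alternative gives 0.
Others bid (4, 3, 4): truth gives 0, best alternative gives 0.
(Remaining 2 profiles checked similarly; truth is weakly best in each.)
In every case the truthful bid is at least as good as any alternative, so it is a dominant strategy.

Yes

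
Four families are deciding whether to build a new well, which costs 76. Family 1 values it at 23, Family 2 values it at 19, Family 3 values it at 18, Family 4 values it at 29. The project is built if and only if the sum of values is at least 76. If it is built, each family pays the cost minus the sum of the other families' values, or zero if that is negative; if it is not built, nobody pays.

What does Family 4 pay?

Total value 89 ≥ cost 76, so the project is built.
The other families' values sum to 60.
Cost minus that sum is 76 - 60 = 16.

16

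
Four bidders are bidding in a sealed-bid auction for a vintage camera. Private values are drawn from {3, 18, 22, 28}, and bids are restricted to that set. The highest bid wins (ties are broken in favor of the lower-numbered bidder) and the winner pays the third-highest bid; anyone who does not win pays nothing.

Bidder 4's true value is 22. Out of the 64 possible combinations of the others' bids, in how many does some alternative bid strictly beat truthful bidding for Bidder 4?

12

Others bid (3, 3, 22): truth gives 0; bid 28 gives 19 > 0. Violating.
Others bid (3, 18, 22): truth gives 0; bid 28 gives 4 > 0. Violating.
Others bid (3, 22, 3): truth gives 0; bid 28 gives 19 > 0. Violating.
Others bid (3, 22, 18): truth gives 0; bid 28 gives 4 > 0. Violating.
Others bid (3, 3, 3): truth gives 19; no alternative beats it.
Others bid (3, 3, 18): truth gives 19; no alternative beats it.
(Checking all 64 profiles: 12 have a profitable deviation, 52 do not.)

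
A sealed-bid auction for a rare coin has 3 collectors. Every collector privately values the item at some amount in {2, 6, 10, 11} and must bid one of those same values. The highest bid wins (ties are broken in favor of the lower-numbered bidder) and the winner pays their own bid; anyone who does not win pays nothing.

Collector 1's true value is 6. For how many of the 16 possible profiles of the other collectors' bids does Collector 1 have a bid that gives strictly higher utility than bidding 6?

1

Others bid (2, 2): truth gives 0; bid 2 gives 4 > 0. Violating.
Others bid (2, 6): truth gives 0; no alternative beats it.
Others bid (2, 10): truth gives 0; no alternative beats it.
(Checking all 16 profiles: 1 has a profitable deviation, 15 do not.)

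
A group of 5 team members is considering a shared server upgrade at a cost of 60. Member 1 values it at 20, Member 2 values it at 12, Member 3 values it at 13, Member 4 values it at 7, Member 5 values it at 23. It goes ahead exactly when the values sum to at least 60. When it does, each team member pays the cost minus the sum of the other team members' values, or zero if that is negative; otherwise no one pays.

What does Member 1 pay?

Total value 75 ≥ cost 60, so the project is built.
The other team members' values sum to 55.
Cost minus that sum is 60 - 55 = 5.

5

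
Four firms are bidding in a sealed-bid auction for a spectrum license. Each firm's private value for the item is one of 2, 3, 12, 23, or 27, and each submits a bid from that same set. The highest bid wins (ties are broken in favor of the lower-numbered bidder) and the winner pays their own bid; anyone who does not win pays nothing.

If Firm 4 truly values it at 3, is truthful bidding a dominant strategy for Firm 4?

Check each profile of the others' bids and compare truth against every alternative bid.
Others bid (2, 2, 2): truth gives 0, best alternative gives 0.
Others bid (2, 2, 3): truth gives 0, best alternative gives 0.
Others bid (2, 2, 12): truth gives 0, best alternative gives 0.
Others bid (2, 2, 23): truth gives 0, best alternative gives 0.
Others bid (2, 2, 27): truth gives 0, best alternative gives 0.
Others bid (2, 3, 2): truth gives 0, best alternative gives 0.
(Remaining 119 profiles checked similarly; truth is weakly best in each.)
In every case the truthful bid is at least as good as any alternative, so it is a dominant strategy.

Yes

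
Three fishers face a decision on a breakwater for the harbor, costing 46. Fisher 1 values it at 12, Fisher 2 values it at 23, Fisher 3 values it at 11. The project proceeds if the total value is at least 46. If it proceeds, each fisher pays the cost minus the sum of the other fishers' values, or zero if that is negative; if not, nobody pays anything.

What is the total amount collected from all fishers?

46

Total value 46 ≥ cost 46, so it is built.
Fisher 1: others sum to 34; max(0, 46 - 34) = 12.
Fisher 2: others sum to 23; max(0, 46 - 23) = 23.
Fisher 3: others sum to 35; max(0, 46 - 35) = 11.
Total collected = 12 + 23 + 11 = 46.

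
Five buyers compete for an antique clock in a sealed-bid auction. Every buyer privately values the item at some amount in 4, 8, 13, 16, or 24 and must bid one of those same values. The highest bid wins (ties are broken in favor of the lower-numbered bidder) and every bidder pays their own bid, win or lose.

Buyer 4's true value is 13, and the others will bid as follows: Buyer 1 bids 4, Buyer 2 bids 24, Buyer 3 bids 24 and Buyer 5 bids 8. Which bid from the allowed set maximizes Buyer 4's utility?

4

Bid 4: loses but pays 4, utility -4.
Bid 8: loses but pays 8, utility -8.
Bid 13: loses but pays 13, utility -13.
Bid 16: loses but pays 16, utility -16.
Bid 24: loses but pays 24, utility -24.
The best choice is 4 with utility -4.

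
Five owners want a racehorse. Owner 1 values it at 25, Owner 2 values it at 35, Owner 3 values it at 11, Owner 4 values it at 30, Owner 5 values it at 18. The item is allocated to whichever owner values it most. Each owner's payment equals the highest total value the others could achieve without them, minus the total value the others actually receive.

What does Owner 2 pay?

Owner 2 has the highest value and receives the item.
Without Owner 2, the item would go to the next-highest value, 30, so the others could achieve 30.
With Owner 2 present and winning, the others receive nothing, so their total is 0.
Payment = 30 - 0 = 30.

30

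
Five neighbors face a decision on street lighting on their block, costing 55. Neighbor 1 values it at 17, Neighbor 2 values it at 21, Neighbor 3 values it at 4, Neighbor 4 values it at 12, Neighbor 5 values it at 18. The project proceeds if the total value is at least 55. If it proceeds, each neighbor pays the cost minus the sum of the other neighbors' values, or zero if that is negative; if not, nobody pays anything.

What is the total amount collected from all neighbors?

Total value 72 ≥ cost 55, so it is built.
Neighbor 1: others sum to 55; max(0, 55 - 55) = 0.
Neighbor 2: others sum to 51; max(0, 55 - 51) = 4.
Neighbor 3: others sum to 68; max(0, 55 - 68) = 0.
Neighbor 4: others sum to 60; max(0, 55 - 60) = 0.
Neighbor 5: others sum to 54; max(0, 55 - 54) = 1.
Total collected = 0 + 4 + 0 + 0 + 1 = 5.

5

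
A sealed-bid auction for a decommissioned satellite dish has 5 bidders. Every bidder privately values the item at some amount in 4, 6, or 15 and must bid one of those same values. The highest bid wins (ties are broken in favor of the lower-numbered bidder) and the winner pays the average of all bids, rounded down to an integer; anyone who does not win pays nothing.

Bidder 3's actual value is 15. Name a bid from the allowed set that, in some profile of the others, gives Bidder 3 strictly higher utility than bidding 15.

6

Suppose Bidder 1 bids 4, Bidder 2 bids 4, Bidder 4 bids 4 and Bidder 5 bids 4.
Bid 15: wins, pays 6, utility 15 - 6 = 9.
Bid 6: wins, pays 4, utility 15 - 4 = 11.
So bidding 6 beats truth here (11 > 9).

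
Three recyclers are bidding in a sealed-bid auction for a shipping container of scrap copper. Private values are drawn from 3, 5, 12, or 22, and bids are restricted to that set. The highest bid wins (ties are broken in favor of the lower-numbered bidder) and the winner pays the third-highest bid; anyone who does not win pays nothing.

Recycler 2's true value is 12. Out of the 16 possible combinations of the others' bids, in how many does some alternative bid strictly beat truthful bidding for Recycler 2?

Others bid (3, 22): truth gives 0; bid 22 gives 9 > 0. Violating.
Others bid (5, 22): truth gives 0; bid 22 gives 7 > 0. Violating.
Others bid (12, 3): truth gives 0; bid 22 gives 9 > 0. Violating.
Others bid (12, 5): truth gives 0; bid 22 gives 7 > 0. Violating.
Others bid (3, 3): truth gives 9; no alternative beats it.
Others bid (3, 5): truth gives 9; no alternative beats it.
(Checking all 16 profiles: 4 have a profitable deviation, 12 do not.)

4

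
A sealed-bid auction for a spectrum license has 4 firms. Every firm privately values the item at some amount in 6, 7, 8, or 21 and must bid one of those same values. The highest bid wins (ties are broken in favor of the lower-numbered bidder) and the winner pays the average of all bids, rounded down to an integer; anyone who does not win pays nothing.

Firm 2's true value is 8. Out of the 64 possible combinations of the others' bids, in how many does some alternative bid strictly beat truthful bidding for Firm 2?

1

Others bid (6, 7, 7): truth gives 1; bid 7 gives 2 > 1. Violating.
Others bid (6, 6, 6): truth gives 2; no alternative beats it.
Others bid (6, 6, 7): truth gives 2; no alternative beats it.
(Checking all 64 profiles: 1 has a profitable deviation, 63 do not.)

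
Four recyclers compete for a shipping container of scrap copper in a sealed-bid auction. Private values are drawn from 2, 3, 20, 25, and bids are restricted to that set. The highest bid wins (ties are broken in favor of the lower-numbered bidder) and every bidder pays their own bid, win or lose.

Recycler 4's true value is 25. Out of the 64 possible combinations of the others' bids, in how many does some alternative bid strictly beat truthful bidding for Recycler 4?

45

Others bid (2, 2, 2): truth gives 0; bid 3 gives 22 > 0. Violating.
Others bid (2, 2, 3): truth gives 0; bid 20 gives 5 > 0. Violating.
Others bid (2, 2, 25): truth gives -25; bid 2 gives -2 > -25. Violating.
Others bid (2, 3, 2): truth gives 0; bid 20 gives 5 > 0. Violating.
Others bid (2, 2, 20): truth gives 0; no alternative beats it.
Others bid (2, 3, 20): truth gives 0; no alternative beats it.
(Checking all 64 profiles: 45 have a profitable deviation, 19 do not.)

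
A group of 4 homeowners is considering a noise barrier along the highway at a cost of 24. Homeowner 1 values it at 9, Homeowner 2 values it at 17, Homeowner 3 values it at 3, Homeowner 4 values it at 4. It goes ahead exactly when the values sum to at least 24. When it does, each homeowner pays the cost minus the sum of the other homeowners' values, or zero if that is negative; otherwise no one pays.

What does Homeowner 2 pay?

Total value 33 ≥ cost 24, so the project is built.
The other homeowners' values sum to 16.
Cost minus that sum is 24 - 16 = 8.

8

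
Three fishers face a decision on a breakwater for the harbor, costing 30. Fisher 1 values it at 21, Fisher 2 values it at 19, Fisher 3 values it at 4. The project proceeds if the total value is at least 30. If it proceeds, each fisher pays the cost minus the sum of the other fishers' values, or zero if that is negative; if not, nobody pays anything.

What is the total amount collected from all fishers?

Total value 44 ≥ cost 30, so it is built.
Fisher 1: others sum to 23; max(0, 30 - 23) = 7.
Fisher 2: others sum to 25; max(0, 30 - 25) = 5.
Fisher 3: others sum to 40; max(0, 30 - 40) = 0.
Total collected = 7 + 5 + 0 = 12.

12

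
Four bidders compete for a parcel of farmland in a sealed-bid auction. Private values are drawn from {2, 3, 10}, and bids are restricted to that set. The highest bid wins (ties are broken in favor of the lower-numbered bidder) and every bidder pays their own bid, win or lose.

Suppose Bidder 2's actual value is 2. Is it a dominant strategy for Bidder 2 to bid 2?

Consider the case where Bidder 1 bids 2, Bidder 3 bids 2 and Bidder 4 bids 2.
Truthful bid 2: loses but pays 2, utility -2.
Bid 3 instead: wins, pays 3, utility 2 - 3 = -1.
Since -1 > -2, bidding 3 is strictly better here, so truthful bidding is not dominant.

No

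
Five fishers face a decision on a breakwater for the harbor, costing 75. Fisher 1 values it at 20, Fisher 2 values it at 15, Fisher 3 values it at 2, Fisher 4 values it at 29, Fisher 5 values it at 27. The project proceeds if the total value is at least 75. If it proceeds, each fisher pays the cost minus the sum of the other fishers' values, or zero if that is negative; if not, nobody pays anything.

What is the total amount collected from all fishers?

22

Total value 93 ≥ cost 75, so it is built.
Fisher 1: others sum to 73; max(0, 75 - 73) = 2.
Fisher 2: others sum to 78; max(0, 75 - 78) = 0.
Fisher 3: others sum to 91; max(0, 75 - 91) = 0.
Fisher 4: others sum to 64; max(0, 75 - 64) = 11.
Fisher 5: others sum to 66; max(0, 75 - 66) = 9.
Total collected = 2 + 0 + 0 + 11 + 9 = 22.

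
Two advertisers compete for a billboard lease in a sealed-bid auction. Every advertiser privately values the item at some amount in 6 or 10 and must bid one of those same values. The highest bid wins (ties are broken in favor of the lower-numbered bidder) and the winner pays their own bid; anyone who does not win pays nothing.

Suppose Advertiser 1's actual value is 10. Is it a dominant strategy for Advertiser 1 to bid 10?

Consider the case where Advertiser 2 bids 6.
Truthful bid 10: wins, pays 10, utility 10 - 10 = 0.
Bid 6 instead: wins, pays 6, utility 10 - 6 = 4.
Since 4 > 0, bidding 6 is strictly better here, so truthful bidding is not dominant.

No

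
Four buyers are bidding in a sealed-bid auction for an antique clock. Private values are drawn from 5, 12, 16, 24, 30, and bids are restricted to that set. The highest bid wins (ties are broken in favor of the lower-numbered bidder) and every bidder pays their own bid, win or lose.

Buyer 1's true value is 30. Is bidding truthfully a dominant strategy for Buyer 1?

No

Consider the case where Buyer 2 bids 5, Buyer 3 bids 5 and Buyer 4 bids 5.
Truthful bid 30: wins, pays 30, utility 30 - 30 = 0.
Bid 5 instead: wins, pays 5, utility 30 - 5 = 25.
Since 25 > 0, bidding 5 is strictly better here, so truthful bidding is not dominant.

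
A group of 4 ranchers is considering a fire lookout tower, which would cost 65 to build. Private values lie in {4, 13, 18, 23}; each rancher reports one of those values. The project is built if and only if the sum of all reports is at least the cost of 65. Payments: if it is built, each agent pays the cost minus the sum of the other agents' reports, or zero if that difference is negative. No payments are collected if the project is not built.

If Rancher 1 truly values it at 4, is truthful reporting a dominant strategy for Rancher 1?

Yes

Check each profile of the others' reports and compare truth against every alternative report.
Others report (13, 18, 23): truth gives 0, best alternative gives -7.
Others report (13, 23, 18): truth gives 0, best alternative gives -7.
Others report (18, 13, 23): truth gives 0, best alternative gives -7.
Others report (18, 18, 18): truth gives 0, best alternative gives -7.
Others report (18, 23, 13): truth gives 0, best alternative gives -7.
Others report (23, 13, 18): truth gives 0, best alternative gives -7.
(Remaining 58 profiles checked similarly; truth is weakly best in each.)
In every case the truthful report is at least as good as any alternative, so it is a dominant strategy.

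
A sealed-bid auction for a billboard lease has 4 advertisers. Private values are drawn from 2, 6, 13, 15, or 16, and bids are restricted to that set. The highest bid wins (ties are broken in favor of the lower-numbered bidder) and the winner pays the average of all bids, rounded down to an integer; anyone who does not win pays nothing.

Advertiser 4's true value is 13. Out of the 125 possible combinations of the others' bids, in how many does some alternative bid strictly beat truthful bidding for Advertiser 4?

46

Others bid (2, 2, 2): truth gives 9; bid 6 gives 10 > 9. Violating.
Others bid (2, 2, 13): truth gives 0; bid 15 gives 5 > 0. Violating.
Others bid (2, 2, 15): truth gives 0; bid 16 gives 5 > 0. Violating.
Others bid (2, 6, 13): truth gives 0; bid 15 gives 4 > 0. Violating.
Others bid (2, 2, 6): truth gives 8; no alternative beats it.
Others bid (2, 2, 16): truth gives 0; no alternative beats it.
(Checking all 125 profiles: 46 have a profitable deviation, 79 do not.)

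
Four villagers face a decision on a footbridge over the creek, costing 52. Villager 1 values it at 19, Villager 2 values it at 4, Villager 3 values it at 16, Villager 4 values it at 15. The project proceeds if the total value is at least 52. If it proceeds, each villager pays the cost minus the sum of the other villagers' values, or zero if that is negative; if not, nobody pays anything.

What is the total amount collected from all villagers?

46

Total value 54 ≥ cost 52, so it is built.
Villager 1: others sum to 35; max(0, 52 - 35) = 17.
Villager 2: others sum to 50; max(0, 52 - 50) = 2.
Villager 3: others sum to 38; max(0, 52 - 38) = 14.
Villager 4: others sum to 39; max(0, 52 - 39) = 13.
Total collected = 17 + 2 + 14 + 13 = 46.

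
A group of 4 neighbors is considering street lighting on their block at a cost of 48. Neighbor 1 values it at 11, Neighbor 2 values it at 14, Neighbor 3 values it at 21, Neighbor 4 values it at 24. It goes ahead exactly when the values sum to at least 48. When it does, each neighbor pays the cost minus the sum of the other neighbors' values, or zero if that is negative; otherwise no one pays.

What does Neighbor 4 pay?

Total value 70 ≥ cost 48, so the project is built.
The other neighbors' values sum to 46.
Cost minus that sum is 48 - 46 = 2.

2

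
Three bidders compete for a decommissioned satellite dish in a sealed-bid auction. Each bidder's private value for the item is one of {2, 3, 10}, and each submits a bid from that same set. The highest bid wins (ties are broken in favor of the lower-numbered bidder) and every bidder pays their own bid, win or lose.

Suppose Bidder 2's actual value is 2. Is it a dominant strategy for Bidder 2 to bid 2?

No

Consider the case where Bidder 1 bids 2 and Bidder 3 bids 2.
Truthful bid 2: loses but pays 2, utility -2.
Bid 3 instead: wins, pays 3, utility 2 - 3 = -1.
Since -1 > -2, bidding 3 is strictly better here, so truthful bidding is not dominant.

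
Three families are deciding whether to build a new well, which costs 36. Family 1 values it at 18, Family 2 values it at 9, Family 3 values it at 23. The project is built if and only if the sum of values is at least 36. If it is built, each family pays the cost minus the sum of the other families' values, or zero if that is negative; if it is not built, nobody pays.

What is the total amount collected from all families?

Total value 50 ≥ cost 36, so it is built.
Family 1: others sum to 32; max(0, 36 - 32) = 4.
Family 2: others sum to 41; max(0, 36 - 41) = 0.
Family 3: others sum to 27; max(0, 36 - 27) = 9.
Total collected = 4 + 0 + 9 = 13.

13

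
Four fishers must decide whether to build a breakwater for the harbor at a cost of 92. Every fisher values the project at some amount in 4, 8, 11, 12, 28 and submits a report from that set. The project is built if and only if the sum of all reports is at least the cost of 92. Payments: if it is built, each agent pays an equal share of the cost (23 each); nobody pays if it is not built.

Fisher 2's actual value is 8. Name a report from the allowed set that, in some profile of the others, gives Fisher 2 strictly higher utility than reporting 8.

4

Suppose Fisher 1 reports 28, Fisher 3 reports 28 and Fisher 4 reports 28.
Report 8: project built, pays 23, utility 8 - 23 = -15.
Report 4: project not built, utility 0.
So reporting 4 beats truth here (0 > -15).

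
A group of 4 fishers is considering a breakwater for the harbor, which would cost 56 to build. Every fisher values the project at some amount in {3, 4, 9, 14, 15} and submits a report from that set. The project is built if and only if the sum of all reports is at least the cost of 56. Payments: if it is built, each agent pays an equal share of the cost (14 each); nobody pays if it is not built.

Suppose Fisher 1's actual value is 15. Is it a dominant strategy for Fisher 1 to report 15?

Yes

Check each profile of the others' reports and compare truth against every alternative report.
Others report (14, 14, 14): truth gives 1, best alternative gives 1.
Others report (14, 14, 15): truth gives 1, best alternative gives 1.
Others report (14, 15, 14): truth gives 1, best alternative gives 1.
Others report (14, 15, 15): truth gives 1, best alternative gives 1.
Others report (15, 14, 14): truth gives 1, best alternative gives 1.
Others report (15, 14, 15): truth gives 1, best alternative gives 1.
(Remaining 119 profiles checked similarly; truth is weakly best in each.)
In every case the truthful report is at least as good as any alternative, so it is a dominant strategy.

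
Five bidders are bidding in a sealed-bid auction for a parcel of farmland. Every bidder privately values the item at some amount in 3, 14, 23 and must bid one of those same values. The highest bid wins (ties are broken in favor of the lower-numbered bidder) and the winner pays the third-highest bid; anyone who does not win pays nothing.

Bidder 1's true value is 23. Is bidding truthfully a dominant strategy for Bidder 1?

Yes

Check each profile of the others' bids and compare truth against every alternative bid.
Others bid (3, 3, 3, 23): truth gives 20, best alternative gives 0.
Others bid (3, 3, 23, 3): truth gives 20, best alternative gives 0.
Others bid (3, 23, 3, 3): truth gives 20, best alternative gives 0.
Others bid (23, 3, 3, 3): truth gives 20, best alternative gives 0.
Others bid (3, 3, 14, 23): truth gives 9, best alternative gives 0.
Others bid (3, 3, 23, 14): truth gives 9, best alternative gives 0.
(Remaining 75 profiles checked similarly; truth is weakly best in each.)
In every case the truthful bid is at least as good as any alternative, so it is a dominant strategy.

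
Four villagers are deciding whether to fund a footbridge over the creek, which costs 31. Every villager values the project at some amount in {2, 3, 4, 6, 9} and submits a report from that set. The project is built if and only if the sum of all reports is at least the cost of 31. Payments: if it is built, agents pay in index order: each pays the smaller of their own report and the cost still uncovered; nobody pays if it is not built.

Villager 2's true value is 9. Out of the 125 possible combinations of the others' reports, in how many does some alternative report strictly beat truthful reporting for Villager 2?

Others report (9, 9, 9): truth gives 0; report 4 gives 5 > 0. Violating.
Others report (2, 2, 2): truth gives 0; no alternative beats it.
Others report (2, 2, 3): truth gives 0; no alternative beats it.
(Checking all 125 profiles: 1 has a profitable deviation, 124 do not.)

1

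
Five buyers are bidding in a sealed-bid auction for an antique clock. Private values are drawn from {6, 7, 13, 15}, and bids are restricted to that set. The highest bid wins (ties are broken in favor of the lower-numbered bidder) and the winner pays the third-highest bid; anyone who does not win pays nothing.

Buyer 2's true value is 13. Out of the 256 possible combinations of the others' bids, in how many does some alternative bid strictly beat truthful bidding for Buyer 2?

Others bid (6, 6, 6, 15): truth gives 0; bid 15 gives 7 > 0. Violating.
Others bid (6, 6, 7, 15): truth gives 0; bid 15 gives 6 > 0. Violating.
Others bid (6, 6, 15, 6): truth gives 0; bid 15 gives 7 > 0. Violating.
Others bid (6, 6, 15, 7): truth gives 0; bid 15 gives 6 > 0. Violating.
Others bid (6, 6, 6, 6): truth gives 7; no alternative beats it.
Others bid (6, 6, 6, 7): truth gives 7; no alternative beats it.
(Checking all 256 profiles: 32 have a profitable deviation, 224 do not.)

32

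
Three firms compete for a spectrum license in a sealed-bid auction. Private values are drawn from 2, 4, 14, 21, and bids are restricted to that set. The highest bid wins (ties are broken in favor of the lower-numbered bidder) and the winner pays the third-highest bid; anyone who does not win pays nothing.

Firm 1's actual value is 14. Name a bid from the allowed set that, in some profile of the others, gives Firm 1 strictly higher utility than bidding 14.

Suppose Firm 2 bids 2 and Firm 3 bids 21.
Bid 14: loses, pays 0, utility 0.
Bid 21: wins, pays 2, utility 14 - 2 = 12.
So bidding 21 beats truth here (12 > 0).

21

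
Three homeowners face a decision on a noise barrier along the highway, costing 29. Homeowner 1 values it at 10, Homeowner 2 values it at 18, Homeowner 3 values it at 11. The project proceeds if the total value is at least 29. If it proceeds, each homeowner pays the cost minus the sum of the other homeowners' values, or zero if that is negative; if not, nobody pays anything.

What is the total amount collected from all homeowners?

Total value 39 ≥ cost 29, so it is built.
Homeowner 1: others sum to 29; max(0, 29 - 29) = 0.
Homeowner 2: others sum to 21; max(0, 29 - 21) = 8.
Homeowner 3: others sum to 28; max(0, 29 - 28) = 1.
Total collected = 0 + 8 + 1 = 9.

9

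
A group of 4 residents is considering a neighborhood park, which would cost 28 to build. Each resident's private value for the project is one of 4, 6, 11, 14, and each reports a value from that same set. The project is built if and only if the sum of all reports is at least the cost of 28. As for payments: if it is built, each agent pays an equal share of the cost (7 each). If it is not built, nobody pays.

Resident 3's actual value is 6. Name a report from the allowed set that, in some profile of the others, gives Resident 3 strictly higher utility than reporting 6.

Suppose Resident 1 reports 4, Resident 2 reports 4 and Resident 4 reports 14.
Report 6: project built, pays 7, utility 6 - 7 = -1.
Report 4: project not built, utility 0.
So reporting 4 beats truth here (0 > -1).

4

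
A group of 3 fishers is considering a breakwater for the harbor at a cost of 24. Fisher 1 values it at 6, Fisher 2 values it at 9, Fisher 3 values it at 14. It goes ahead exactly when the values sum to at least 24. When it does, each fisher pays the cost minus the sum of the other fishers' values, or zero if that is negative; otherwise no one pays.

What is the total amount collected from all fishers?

Total value 29 ≥ cost 24, so it is built.
Fisher 1: others sum to 23; max(0, 24 - 23) = 1.
Fisher 2: others sum to 20; max(0, 24 - 20) = 4.
Fisher 3: others sum to 15; max(0, 24 - 15) = 9.
Total collected = 1 + 4 + 9 = 14.

14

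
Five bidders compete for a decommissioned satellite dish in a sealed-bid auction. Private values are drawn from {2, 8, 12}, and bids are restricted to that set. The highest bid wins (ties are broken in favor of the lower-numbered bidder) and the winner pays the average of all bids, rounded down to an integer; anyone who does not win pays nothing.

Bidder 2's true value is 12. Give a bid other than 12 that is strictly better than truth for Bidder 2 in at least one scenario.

8

Suppose Bidder 1 bids 2, Bidder 3 bids 2, Bidder 4 bids 2 and Bidder 5 bids 2.
Bid 12: wins, pays 4, utility 12 - 4 = 8.
Bid 8: wins, pays 3, utility 12 - 3 = 9.
So bidding 8 beats truth here (9 > 8).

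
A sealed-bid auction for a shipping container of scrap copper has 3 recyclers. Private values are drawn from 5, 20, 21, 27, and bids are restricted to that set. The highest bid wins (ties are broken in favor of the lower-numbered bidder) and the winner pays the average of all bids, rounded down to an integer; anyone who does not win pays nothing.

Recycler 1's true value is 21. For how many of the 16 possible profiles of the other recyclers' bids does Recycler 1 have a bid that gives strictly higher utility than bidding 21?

3

Others bid (5, 5): truth gives 11; bid 5 gives 16 > 11. Violating.
Others bid (5, 27): truth gives 0; bid 27 gives 2 > 0. Violating.
Others bid (27, 5): truth gives 0; bid 27 gives 2 > 0. Violating.
Others bid (5, 20): truth gives 6; no alternative beats it.
Others bid (5, 21): truth gives 6; no alternative beats it.
(Checking all 16 profiles: 3 have a profitable deviation, 13 do not.)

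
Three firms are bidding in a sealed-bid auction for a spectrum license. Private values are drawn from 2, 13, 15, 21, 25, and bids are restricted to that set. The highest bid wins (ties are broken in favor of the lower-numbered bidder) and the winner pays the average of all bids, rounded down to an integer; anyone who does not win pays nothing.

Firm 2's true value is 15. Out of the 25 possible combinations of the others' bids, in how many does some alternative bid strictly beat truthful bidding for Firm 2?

Others bid (2, 2): truth gives 9; bid 13 gives 10 > 9. Violating.
Others bid (2, 13): truth gives 5; bid 13 gives 6 > 5. Violating.
Others bid (2, 21): truth gives 0; bid 21 gives 1 > 0. Violating.
Others bid (15, 2): truth gives 0; bid 21 gives 3 > 0. Violating.
Others bid (2, 15): truth gives 5; no alternative beats it.
Others bid (2, 25): truth gives 0; no alternative beats it.
(Checking all 25 profiles: 4 have a profitable deviation, 21 do not.)

4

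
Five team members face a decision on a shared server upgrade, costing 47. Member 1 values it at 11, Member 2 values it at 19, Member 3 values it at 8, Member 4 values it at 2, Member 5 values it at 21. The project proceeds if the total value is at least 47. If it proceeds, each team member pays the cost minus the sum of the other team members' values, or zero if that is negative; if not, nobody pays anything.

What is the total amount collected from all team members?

Total value 61 ≥ cost 47, so it is built.
Member 1: others sum to 50; max(0, 47 - 50) = 0.
Member 2: others sum to 42; max(0, 47 - 42) = 5.
Member 3: others sum to 53; max(0, 47 - 53) = 0.
Member 4: others sum to 59; max(0, 47 - 59) = 0.
Member 5: others sum to 40; max(0, 47 - 40) = 7.
Total collected = 0 + 5 + 0 + 0 + 7 = 12.

12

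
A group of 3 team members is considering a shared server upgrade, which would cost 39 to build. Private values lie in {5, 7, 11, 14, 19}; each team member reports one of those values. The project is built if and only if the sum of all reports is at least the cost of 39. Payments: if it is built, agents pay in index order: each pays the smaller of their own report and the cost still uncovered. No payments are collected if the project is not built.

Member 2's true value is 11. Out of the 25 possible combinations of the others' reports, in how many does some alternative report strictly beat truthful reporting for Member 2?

Others report (14, 19): truth gives 0; report 7 gives 4 > 0. Violating.
Others report (19, 14): truth gives 0; report 7 gives 4 > 0. Violating.
Others report (19, 19): truth gives 0; report 5 gives 6 > 0. Violating.
Others report (5, 5): truth gives 0; no alternative beats it.
Others report (5, 7): truth gives 0; no alternative beats it.
(Checking all 25 profiles: 3 have a profitable deviation, 22 do not.)

3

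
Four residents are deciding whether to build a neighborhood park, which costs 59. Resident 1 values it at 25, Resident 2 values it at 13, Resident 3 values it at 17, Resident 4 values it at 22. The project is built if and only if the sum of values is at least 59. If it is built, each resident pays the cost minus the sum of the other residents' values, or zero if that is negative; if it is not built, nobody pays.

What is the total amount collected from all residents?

11

Total value 77 ≥ cost 59, so it is built.
Resident 1: others sum to 52; max(0, 59 - 52) = 7.
Resident 2: others sum to 64; max(0, 59 - 64) = 0.
Resident 3: others sum to 60; max(0, 59 - 60) = 0.
Resident 4: others sum to 55; max(0, 59 - 55) = 4.
Total collected = 7 + 0 + 0 + 4 = 11.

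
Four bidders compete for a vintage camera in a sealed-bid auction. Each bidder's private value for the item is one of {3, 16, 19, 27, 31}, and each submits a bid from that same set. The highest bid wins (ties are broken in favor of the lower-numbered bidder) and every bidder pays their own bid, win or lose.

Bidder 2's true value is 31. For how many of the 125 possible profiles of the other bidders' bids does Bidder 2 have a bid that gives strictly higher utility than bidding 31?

73

Others bid (3, 3, 3): truth gives 0; bid 16 gives 15 > 0. Violating.
Others bid (3, 3, 16): truth gives 0; bid 16 gives 15 > 0. Violating.
Others bid (3, 3, 19): truth gives 0; bid 19 gives 12 > 0. Violating.
Others bid (3, 3, 27): truth gives 0; bid 27 gives 4 > 0. Violating.
Others bid (3, 3, 31): truth gives 0; no alternative beats it.
Others bid (3, 16, 31): truth gives 0; no alternative beats it.
(Checking all 125 profiles: 73 have a profitable deviation, 52 do not.)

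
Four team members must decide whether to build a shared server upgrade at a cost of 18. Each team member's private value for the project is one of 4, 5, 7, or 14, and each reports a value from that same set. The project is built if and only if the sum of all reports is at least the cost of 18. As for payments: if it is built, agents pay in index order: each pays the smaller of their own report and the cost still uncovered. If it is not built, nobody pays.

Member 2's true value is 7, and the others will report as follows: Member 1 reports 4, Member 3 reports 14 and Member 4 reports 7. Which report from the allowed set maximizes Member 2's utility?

4

Report 4: project built, pays 4, utility 7 - 4 = 3.
Report 5: project built, pays 5, utility 7 - 5 = 2.
Report 7: project built, pays 7, utility 7 - 7 = 0.
Report 14: project built, pays 14, utility 7 - 14 = -7.
The best choice is 4 with utility 3.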